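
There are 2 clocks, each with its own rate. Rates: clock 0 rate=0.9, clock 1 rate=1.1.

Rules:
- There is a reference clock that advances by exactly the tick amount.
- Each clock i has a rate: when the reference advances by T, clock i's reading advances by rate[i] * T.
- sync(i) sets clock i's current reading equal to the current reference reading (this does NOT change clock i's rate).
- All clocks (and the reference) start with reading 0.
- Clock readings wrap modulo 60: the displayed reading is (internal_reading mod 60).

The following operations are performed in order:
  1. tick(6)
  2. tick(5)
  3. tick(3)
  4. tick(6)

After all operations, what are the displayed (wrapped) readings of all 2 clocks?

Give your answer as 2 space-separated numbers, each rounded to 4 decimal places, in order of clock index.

After op 1 tick(6): ref=6.0000 raw=[5.4000 6.6000]
After op 2 tick(5): ref=11.0000 raw=[9.9000 12.1000]
After op 3 tick(3): ref=14.0000 raw=[12.6000 15.4000]
After op 4 tick(6): ref=20.0000 raw=[18.0000 22.0000]
Wrap final raw readings (mod 60): 18.0000 mod 60 = 18.0000; 22.0000 mod 60 = 22.0000

Answer: 18.0000 22.0000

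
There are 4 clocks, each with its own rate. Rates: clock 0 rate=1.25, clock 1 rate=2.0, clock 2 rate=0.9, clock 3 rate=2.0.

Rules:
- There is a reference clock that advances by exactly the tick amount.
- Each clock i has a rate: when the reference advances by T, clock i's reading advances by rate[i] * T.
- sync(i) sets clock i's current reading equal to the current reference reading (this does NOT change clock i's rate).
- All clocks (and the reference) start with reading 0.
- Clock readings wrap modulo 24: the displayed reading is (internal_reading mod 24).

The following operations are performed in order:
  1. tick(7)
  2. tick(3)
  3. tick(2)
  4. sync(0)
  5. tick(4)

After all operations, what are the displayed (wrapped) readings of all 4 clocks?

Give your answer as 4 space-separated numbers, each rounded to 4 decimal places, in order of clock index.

After op 1 tick(7): ref=7.0000 raw=[8.7500 14.0000 6.3000 14.0000]
After op 2 tick(3): ref=10.0000 raw=[12.5000 20.0000 9.0000 20.0000]
After op 3 tick(2): ref=12.0000 raw=[15.0000 24.0000 10.8000 24.0000]
After op 4 sync(0): ref=12.0000 raw=[12.0000 24.0000 10.8000 24.0000]
After op 5 tick(4): ref=16.0000 raw=[17.0000 32.0000 14.4000 32.0000]
Wrap final raw readings (mod 24): 17.0000 mod 24 = 17.0000; 32.0000 mod 24 = 8.0000; 14.4000 mod 24 = 14.4000; 32.0000 mod 24 = 8.0000

Answer: 17.0000 8.0000 14.4000 8.0000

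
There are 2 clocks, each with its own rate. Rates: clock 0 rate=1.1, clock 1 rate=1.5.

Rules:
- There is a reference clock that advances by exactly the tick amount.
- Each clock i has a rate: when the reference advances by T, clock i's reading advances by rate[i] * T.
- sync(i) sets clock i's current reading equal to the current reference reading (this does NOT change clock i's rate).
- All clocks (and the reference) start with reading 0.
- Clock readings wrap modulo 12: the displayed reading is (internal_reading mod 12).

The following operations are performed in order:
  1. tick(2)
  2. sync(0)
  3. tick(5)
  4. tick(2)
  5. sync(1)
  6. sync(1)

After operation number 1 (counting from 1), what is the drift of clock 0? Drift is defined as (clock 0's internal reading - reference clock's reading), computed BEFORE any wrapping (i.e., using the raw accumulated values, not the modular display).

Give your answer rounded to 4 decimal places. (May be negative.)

Answer: 0.2000

Derivation:
After op 1 tick(2): ref=2.0000 raw=[2.2000 3.0000]
Drift of clock 0 after op 1: 2.2000 - 2.0000 = 0.2000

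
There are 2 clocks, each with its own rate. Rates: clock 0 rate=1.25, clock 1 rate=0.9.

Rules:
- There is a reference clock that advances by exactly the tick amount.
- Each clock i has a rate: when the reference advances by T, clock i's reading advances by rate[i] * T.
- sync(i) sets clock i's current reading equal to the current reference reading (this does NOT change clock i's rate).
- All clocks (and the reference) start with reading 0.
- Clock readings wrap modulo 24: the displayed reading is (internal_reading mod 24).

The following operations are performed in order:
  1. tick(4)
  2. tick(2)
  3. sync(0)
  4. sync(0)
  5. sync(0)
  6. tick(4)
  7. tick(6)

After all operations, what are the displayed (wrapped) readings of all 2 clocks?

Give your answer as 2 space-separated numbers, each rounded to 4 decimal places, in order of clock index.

Answer: 18.5000 14.4000

Derivation:
After op 1 tick(4): ref=4.0000 raw=[5.0000 3.6000]
After op 2 tick(2): ref=6.0000 raw=[7.5000 5.4000]
After op 3 sync(0): ref=6.0000 raw=[6.0000 5.4000]
After op 4 sync(0): ref=6.0000 raw=[6.0000 5.4000]
After op 5 sync(0): ref=6.0000 raw=[6.0000 5.4000]
After op 6 tick(4): ref=10.0000 raw=[11.0000 9.0000]
After op 7 tick(6): ref=16.0000 raw=[18.5000 14.4000]
Wrap final raw readings (mod 24): 18.5000 mod 24 = 18.5000; 14.4000 mod 24 = 14.4000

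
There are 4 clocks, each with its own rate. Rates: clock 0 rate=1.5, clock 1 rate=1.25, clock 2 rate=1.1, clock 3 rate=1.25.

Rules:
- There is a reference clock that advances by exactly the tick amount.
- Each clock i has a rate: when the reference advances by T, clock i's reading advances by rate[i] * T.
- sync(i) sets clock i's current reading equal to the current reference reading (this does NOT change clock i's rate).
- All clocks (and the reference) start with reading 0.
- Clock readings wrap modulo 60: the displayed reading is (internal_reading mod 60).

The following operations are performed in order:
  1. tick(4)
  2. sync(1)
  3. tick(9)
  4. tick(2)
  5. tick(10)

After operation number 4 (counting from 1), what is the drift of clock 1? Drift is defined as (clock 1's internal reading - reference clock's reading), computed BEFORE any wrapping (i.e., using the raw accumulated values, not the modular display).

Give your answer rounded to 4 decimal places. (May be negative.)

After op 1 tick(4): ref=4.0000 raw=[6.0000 5.0000 4.4000 5.0000]
After op 2 sync(1): ref=4.0000 raw=[6.0000 4.0000 4.4000 5.0000]
After op 3 tick(9): ref=13.0000 raw=[19.5000 15.2500 14.3000 16.2500]
After op 4 tick(2): ref=15.0000 raw=[22.5000 17.7500 16.5000 18.7500]
Drift of clock 1 after op 4: 17.7500 - 15.0000 = 2.7500

Answer: 2.7500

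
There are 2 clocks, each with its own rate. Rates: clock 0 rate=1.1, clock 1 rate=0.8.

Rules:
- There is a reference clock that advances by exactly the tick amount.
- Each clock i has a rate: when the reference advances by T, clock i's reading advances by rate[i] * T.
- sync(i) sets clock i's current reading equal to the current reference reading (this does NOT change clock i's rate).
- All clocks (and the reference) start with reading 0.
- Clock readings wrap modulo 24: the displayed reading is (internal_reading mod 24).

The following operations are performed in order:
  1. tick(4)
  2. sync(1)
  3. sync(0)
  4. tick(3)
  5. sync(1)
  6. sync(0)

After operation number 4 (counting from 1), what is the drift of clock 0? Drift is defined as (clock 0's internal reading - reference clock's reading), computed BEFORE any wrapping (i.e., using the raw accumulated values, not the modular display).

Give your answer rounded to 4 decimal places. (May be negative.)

After op 1 tick(4): ref=4.0000 raw=[4.4000 3.2000]
After op 2 sync(1): ref=4.0000 raw=[4.4000 4.0000]
After op 3 sync(0): ref=4.0000 raw=[4.0000 4.0000]
After op 4 tick(3): ref=7.0000 raw=[7.3000 6.4000]
Drift of clock 0 after op 4: 7.3000 - 7.0000 = 0.3000

Answer: 0.3000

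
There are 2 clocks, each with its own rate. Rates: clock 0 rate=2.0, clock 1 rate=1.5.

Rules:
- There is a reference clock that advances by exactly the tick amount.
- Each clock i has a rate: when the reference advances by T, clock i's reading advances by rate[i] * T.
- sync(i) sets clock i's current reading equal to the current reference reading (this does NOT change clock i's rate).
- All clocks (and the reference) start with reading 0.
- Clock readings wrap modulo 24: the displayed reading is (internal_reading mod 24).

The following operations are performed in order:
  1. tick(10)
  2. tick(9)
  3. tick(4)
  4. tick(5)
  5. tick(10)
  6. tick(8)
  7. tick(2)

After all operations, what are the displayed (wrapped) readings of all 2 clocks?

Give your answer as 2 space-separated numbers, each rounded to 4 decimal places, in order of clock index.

Answer: 0.0000 0.0000

Derivation:
After op 1 tick(10): ref=10.0000 raw=[20.0000 15.0000]
After op 2 tick(9): ref=19.0000 raw=[38.0000 28.5000]
After op 3 tick(4): ref=23.0000 raw=[46.0000 34.5000]
After op 4 tick(5): ref=28.0000 raw=[56.0000 42.0000]
After op 5 tick(10): ref=38.0000 raw=[76.0000 57.0000]
After op 6 tick(8): ref=46.0000 raw=[92.0000 69.0000]
After op 7 tick(2): ref=48.0000 raw=[96.0000 72.0000]
Wrap final raw readings (mod 24): 96.0000 mod 24 = 0.0000; 72.0000 mod 24 = 0.0000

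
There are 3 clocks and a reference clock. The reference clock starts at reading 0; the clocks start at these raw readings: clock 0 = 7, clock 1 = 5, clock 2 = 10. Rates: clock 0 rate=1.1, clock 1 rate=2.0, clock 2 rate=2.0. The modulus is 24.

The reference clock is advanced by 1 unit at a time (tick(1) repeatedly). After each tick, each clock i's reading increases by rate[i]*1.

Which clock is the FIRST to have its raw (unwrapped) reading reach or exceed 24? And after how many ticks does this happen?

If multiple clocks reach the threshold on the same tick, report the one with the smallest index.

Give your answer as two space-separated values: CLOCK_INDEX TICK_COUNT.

clock 0: start=7, rate=1.1, needs 24-7 = 17; ticks = ceil(17/1.1) = ceil(15.4545) = 16; reading at tick 16 = 7 + 1.1*16 = 24.6000
clock 1: start=5, rate=2.0, needs 24-5 = 19; ticks = ceil(19/2.0) = ceil(9.5000) = 10; reading at tick 10 = 5 + 2.0*10 = 25.0000
clock 2: start=10, rate=2.0, needs 24-10 = 14; ticks = ceil(14/2.0) = ceil(7.0000) = 7; reading at tick 7 = 10 + 2.0*7 = 24.0000
Minimum tick count = 7; winners = [2]; smallest index = 2

Answer: 2 7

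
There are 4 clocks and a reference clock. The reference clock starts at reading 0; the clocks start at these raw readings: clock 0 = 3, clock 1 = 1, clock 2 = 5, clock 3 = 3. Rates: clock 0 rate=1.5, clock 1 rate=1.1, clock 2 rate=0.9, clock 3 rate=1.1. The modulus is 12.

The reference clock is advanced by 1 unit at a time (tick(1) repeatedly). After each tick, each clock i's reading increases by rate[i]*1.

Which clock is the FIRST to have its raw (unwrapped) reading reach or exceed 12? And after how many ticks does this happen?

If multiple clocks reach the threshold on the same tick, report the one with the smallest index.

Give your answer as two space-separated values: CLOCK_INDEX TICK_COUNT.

Answer: 0 6

Derivation:
clock 0: start=3, rate=1.5, needs 12-3 = 9; ticks = ceil(9/1.5) = ceil(6.0000) = 6; reading at tick 6 = 3 + 1.5*6 = 12.0000
clock 1: start=1, rate=1.1, needs 12-1 = 11; ticks = ceil(11/1.1) = ceil(10.0000) = 10; reading at tick 10 = 1 + 1.1*10 = 12.0000
clock 2: start=5, rate=0.9, needs 12-5 = 7; ticks = ceil(7/0.9) = ceil(7.7778) = 8; reading at tick 8 = 5 + 0.9*8 = 12.2000
clock 3: start=3, rate=1.1, needs 12-3 = 9; ticks = ceil(9/1.1) = ceil(8.1818) = 9; reading at tick 9 = 3 + 1.1*9 = 12.9000
Minimum tick count = 6; winners = [0]; smallest index = 0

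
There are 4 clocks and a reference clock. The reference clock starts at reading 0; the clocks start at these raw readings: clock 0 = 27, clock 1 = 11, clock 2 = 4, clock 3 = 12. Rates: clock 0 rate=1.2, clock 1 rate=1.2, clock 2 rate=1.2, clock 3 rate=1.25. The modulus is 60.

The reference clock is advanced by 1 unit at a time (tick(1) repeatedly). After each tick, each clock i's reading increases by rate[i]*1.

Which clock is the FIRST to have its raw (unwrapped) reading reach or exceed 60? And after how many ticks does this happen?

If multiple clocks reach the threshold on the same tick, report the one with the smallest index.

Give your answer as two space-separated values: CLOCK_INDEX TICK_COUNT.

clock 0: start=27, rate=1.2, needs 60-27 = 33; ticks = ceil(33/1.2) = ceil(27.5000) = 28; reading at tick 28 = 27 + 1.2*28 = 60.6000
clock 1: start=11, rate=1.2, needs 60-11 = 49; ticks = ceil(49/1.2) = ceil(40.8333) = 41; reading at tick 41 = 11 + 1.2*41 = 60.2000
clock 2: start=4, rate=1.2, needs 60-4 = 56; ticks = ceil(56/1.2) = ceil(46.6667) = 47; reading at tick 47 = 4 + 1.2*47 = 60.4000
clock 3: start=12, rate=1.25, needs 60-12 = 48; ticks = ceil(48/1.25) = ceil(38.4000) = 39; reading at tick 39 = 12 + 1.25*39 = 60.7500
Minimum tick count = 28; winners = [0]; smallest index = 0

Answer: 0 28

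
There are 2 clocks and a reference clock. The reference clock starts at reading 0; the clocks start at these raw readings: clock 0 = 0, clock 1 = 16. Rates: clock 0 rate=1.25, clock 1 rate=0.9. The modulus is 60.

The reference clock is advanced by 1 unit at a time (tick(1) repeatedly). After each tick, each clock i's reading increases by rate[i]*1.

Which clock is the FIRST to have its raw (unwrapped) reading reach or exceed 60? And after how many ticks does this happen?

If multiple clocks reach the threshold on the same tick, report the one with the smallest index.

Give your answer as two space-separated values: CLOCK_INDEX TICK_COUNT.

clock 0: start=0, rate=1.25, needs 60-0 = 60; ticks = ceil(60/1.25) = ceil(48.0000) = 48; reading at tick 48 = 0 + 1.25*48 = 60.0000
clock 1: start=16, rate=0.9, needs 60-16 = 44; ticks = ceil(44/0.9) = ceil(48.8889) = 49; reading at tick 49 = 16 + 0.9*49 = 60.1000
Minimum tick count = 48; winners = [0]; smallest index = 0

Answer: 0 48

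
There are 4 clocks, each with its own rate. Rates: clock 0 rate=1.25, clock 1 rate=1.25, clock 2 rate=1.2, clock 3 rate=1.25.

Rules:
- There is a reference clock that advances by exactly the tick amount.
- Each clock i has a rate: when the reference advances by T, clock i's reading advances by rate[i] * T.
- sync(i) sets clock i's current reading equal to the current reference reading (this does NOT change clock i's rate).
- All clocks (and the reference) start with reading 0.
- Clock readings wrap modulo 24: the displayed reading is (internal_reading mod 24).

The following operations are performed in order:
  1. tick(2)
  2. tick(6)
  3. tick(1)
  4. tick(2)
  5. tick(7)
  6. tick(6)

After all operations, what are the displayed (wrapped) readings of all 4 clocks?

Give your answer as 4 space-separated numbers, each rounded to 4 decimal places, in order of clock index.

Answer: 6.0000 6.0000 4.8000 6.0000

Derivation:
After op 1 tick(2): ref=2.0000 raw=[2.5000 2.5000 2.4000 2.5000]
After op 2 tick(6): ref=8.0000 raw=[10.0000 10.0000 9.6000 10.0000]
After op 3 tick(1): ref=9.0000 raw=[11.2500 11.2500 10.8000 11.2500]
After op 4 tick(2): ref=11.0000 raw=[13.7500 13.7500 13.2000 13.7500]
After op 5 tick(7): ref=18.0000 raw=[22.5000 22.5000 21.6000 22.5000]
After op 6 tick(6): ref=24.0000 raw=[30.0000 30.0000 28.8000 30.0000]
Wrap final raw readings (mod 24): 30.0000 mod 24 = 6.0000; 30.0000 mod 24 = 6.0000; 28.8000 mod 24 = 4.8000; 30.0000 mod 24 = 6.0000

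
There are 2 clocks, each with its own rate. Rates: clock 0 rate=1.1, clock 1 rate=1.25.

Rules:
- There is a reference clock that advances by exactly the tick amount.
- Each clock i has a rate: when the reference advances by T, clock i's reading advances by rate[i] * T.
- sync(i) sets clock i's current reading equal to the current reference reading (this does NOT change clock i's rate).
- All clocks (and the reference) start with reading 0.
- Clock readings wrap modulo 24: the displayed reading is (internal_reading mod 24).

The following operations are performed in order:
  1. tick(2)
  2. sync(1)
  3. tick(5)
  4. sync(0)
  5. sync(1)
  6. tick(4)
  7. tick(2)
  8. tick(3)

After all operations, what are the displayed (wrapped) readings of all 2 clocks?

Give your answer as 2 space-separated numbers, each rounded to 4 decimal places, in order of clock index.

Answer: 16.9000 18.2500

Derivation:
After op 1 tick(2): ref=2.0000 raw=[2.2000 2.5000]
After op 2 sync(1): ref=2.0000 raw=[2.2000 2.0000]
After op 3 tick(5): ref=7.0000 raw=[7.7000 8.2500]
After op 4 sync(0): ref=7.0000 raw=[7.0000 8.2500]
After op 5 sync(1): ref=7.0000 raw=[7.0000 7.0000]
After op 6 tick(4): ref=11.0000 raw=[11.4000 12.0000]
After op 7 tick(2): ref=13.0000 raw=[13.6000 14.5000]
After op 8 tick(3): ref=16.0000 raw=[16.9000 18.2500]
Wrap final raw readings (mod 24): 16.9000 mod 24 = 16.9000; 18.2500 mod 24 = 18.2500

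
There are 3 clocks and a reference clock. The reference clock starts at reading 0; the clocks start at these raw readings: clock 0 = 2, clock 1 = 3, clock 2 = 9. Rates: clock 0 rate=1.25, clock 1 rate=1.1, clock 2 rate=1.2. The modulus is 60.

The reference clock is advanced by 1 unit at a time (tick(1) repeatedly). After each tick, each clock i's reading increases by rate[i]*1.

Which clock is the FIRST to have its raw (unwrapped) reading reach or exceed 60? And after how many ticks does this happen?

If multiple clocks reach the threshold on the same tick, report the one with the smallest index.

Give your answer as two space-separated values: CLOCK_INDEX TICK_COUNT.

Answer: 2 43

Derivation:
clock 0: start=2, rate=1.25, needs 60-2 = 58; ticks = ceil(58/1.25) = ceil(46.4000) = 47; reading at tick 47 = 2 + 1.25*47 = 60.7500
clock 1: start=3, rate=1.1, needs 60-3 = 57; ticks = ceil(57/1.1) = ceil(51.8182) = 52; reading at tick 52 = 3 + 1.1*52 = 60.2000
clock 2: start=9, rate=1.2, needs 60-9 = 51; ticks = ceil(51/1.2) = ceil(42.5000) = 43; reading at tick 43 = 9 + 1.2*43 = 60.6000
Minimum tick count = 43; winners = [2]; smallest index = 2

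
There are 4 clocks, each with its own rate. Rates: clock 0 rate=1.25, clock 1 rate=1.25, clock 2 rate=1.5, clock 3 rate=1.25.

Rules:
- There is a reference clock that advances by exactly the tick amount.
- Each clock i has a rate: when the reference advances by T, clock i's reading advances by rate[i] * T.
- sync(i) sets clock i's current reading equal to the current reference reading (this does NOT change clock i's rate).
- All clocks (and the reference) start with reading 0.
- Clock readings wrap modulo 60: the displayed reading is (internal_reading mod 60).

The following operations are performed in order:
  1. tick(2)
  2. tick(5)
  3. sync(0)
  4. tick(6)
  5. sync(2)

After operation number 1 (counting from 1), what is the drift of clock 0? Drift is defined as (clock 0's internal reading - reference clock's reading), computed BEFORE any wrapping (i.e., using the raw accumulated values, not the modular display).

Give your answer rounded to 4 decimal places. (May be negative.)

Answer: 0.5000

Derivation:
After op 1 tick(2): ref=2.0000 raw=[2.5000 2.5000 3.0000 2.5000]
Drift of clock 0 after op 1: 2.5000 - 2.0000 = 0.5000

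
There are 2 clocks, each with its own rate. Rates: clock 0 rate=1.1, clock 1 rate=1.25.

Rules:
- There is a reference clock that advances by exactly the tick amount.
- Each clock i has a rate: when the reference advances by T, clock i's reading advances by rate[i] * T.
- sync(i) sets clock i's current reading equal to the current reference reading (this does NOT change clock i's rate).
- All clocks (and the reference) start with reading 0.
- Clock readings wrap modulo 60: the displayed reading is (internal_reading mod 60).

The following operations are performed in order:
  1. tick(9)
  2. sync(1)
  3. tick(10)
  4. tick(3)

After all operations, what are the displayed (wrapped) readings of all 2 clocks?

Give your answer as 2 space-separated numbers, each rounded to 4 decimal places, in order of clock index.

Answer: 24.2000 25.2500

Derivation:
After op 1 tick(9): ref=9.0000 raw=[9.9000 11.2500]
After op 2 sync(1): ref=9.0000 raw=[9.9000 9.0000]
After op 3 tick(10): ref=19.0000 raw=[20.9000 21.5000]
After op 4 tick(3): ref=22.0000 raw=[24.2000 25.2500]
Wrap final raw readings (mod 60): 24.2000 mod 60 = 24.2000; 25.2500 mod 60 = 25.2500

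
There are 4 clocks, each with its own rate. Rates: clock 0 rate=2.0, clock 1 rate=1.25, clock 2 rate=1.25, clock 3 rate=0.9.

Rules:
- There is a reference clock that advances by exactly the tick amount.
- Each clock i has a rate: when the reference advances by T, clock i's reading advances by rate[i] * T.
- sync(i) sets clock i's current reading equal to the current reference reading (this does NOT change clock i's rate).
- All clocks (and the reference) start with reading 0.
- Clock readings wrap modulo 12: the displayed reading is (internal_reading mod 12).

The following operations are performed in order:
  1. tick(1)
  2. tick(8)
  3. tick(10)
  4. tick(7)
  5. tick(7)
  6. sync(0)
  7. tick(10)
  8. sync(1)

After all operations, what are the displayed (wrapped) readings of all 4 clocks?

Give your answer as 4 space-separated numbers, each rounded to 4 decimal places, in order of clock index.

Answer: 5.0000 7.0000 5.7500 2.7000

Derivation:
After op 1 tick(1): ref=1.0000 raw=[2.0000 1.2500 1.2500 0.9000]
After op 2 tick(8): ref=9.0000 raw=[18.0000 11.2500 11.2500 8.1000]
After op 3 tick(10): ref=19.0000 raw=[38.0000 23.7500 23.7500 17.1000]
After op 4 tick(7): ref=26.0000 raw=[52.0000 32.5000 32.5000 23.4000]
After op 5 tick(7): ref=33.0000 raw=[66.0000 41.2500 41.2500 29.7000]
After op 6 sync(0): ref=33.0000 raw=[33.0000 41.2500 41.2500 29.7000]
After op 7 tick(10): ref=43.0000 raw=[53.0000 53.7500 53.7500 38.7000]
After op 8 sync(1): ref=43.0000 raw=[53.0000 43.0000 53.7500 38.7000]
Wrap final raw readings (mod 12): 53.0000 mod 12 = 5.0000; 43.0000 mod 12 = 7.0000; 53.7500 mod 12 = 5.7500; 38.7000 mod 12 = 2.7000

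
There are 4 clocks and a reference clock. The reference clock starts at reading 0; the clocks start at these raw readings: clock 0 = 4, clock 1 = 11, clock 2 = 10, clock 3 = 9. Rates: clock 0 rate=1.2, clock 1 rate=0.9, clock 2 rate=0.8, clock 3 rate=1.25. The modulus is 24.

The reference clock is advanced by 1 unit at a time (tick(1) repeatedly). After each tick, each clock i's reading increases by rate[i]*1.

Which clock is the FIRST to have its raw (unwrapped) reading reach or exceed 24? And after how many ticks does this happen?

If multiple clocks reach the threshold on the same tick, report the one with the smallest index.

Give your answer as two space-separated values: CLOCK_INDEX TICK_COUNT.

clock 0: start=4, rate=1.2, needs 24-4 = 20; ticks = ceil(20/1.2) = ceil(16.6667) = 17; reading at tick 17 = 4 + 1.2*17 = 24.4000
clock 1: start=11, rate=0.9, needs 24-11 = 13; ticks = ceil(13/0.9) = ceil(14.4444) = 15; reading at tick 15 = 11 + 0.9*15 = 24.5000
clock 2: start=10, rate=0.8, needs 24-10 = 14; ticks = ceil(14/0.8) = ceil(17.5000) = 18; reading at tick 18 = 10 + 0.8*18 = 24.4000
clock 3: start=9, rate=1.25, needs 24-9 = 15; ticks = ceil(15/1.25) = ceil(12.0000) = 12; reading at tick 12 = 9 + 1.25*12 = 24.0000
Minimum tick count = 12; winners = [3]; smallest index = 3

Answer: 3 12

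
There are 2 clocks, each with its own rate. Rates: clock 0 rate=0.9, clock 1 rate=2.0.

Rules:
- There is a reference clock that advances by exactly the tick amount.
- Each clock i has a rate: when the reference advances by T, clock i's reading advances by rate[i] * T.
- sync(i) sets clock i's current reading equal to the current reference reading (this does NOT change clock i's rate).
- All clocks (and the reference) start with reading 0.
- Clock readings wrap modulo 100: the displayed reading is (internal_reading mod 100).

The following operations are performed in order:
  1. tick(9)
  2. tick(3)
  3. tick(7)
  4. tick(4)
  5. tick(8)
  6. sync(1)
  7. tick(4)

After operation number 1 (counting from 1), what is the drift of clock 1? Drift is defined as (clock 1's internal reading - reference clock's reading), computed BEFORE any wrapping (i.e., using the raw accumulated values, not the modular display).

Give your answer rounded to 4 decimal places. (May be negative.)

After op 1 tick(9): ref=9.0000 raw=[8.1000 18.0000]
Drift of clock 1 after op 1: 18.0000 - 9.0000 = 9.0000

Answer: 9.0000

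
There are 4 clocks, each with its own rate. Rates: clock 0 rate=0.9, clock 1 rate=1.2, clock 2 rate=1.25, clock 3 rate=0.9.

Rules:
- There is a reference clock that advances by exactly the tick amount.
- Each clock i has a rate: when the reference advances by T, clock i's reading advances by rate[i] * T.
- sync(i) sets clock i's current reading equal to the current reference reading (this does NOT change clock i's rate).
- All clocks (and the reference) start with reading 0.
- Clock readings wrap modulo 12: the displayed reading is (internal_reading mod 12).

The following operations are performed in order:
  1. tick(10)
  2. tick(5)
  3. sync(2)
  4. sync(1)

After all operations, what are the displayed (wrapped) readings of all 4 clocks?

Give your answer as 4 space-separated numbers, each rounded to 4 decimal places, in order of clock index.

Answer: 1.5000 3.0000 3.0000 1.5000

Derivation:
After op 1 tick(10): ref=10.0000 raw=[9.0000 12.0000 12.5000 9.0000]
After op 2 tick(5): ref=15.0000 raw=[13.5000 18.0000 18.7500 13.5000]
After op 3 sync(2): ref=15.0000 raw=[13.5000 18.0000 15.0000 13.5000]
After op 4 sync(1): ref=15.0000 raw=[13.5000 15.0000 15.0000 13.5000]
Wrap final raw readings (mod 12): 13.5000 mod 12 = 1.5000; 15.0000 mod 12 = 3.0000; 15.0000 mod 12 = 3.0000; 13.5000 mod 12 = 1.5000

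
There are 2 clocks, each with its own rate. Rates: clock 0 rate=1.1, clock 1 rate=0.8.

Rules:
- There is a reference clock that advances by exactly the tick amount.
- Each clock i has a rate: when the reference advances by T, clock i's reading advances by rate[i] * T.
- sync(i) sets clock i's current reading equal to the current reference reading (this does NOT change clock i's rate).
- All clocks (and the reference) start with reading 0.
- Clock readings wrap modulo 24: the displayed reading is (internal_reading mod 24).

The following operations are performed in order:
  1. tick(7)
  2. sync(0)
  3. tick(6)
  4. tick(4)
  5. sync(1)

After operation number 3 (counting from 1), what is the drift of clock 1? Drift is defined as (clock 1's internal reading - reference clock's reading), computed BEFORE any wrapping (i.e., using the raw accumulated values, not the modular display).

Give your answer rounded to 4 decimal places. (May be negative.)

After op 1 tick(7): ref=7.0000 raw=[7.7000 5.6000]
After op 2 sync(0): ref=7.0000 raw=[7.0000 5.6000]
After op 3 tick(6): ref=13.0000 raw=[13.6000 10.4000]
Drift of clock 1 after op 3: 10.4000 - 13.0000 = -2.6000

Answer: -2.6000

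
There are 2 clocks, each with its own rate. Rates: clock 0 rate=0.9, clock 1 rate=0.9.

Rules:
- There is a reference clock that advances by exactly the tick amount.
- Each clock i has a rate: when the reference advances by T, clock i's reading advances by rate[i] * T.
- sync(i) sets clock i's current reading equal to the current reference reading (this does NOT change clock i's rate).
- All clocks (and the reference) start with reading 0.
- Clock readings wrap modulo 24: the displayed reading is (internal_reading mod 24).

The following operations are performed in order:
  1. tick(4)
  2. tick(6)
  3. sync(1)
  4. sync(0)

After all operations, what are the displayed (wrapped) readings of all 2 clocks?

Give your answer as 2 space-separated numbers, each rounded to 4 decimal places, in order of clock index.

Answer: 10.0000 10.0000

Derivation:
After op 1 tick(4): ref=4.0000 raw=[3.6000 3.6000]
After op 2 tick(6): ref=10.0000 raw=[9.0000 9.0000]
After op 3 sync(1): ref=10.0000 raw=[9.0000 10.0000]
After op 4 sync(0): ref=10.0000 raw=[10.0000 10.0000]
Wrap final raw readings (mod 24): 10.0000 mod 24 = 10.0000; 10.0000 mod 24 = 10.0000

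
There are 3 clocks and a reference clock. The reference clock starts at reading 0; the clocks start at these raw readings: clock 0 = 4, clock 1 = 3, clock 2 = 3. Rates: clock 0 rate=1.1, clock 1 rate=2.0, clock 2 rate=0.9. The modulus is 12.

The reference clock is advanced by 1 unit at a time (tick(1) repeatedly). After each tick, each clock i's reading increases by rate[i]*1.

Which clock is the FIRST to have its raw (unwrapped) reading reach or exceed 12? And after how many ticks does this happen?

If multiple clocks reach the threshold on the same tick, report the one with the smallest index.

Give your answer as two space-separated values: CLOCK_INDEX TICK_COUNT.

Answer: 1 5

Derivation:
clock 0: start=4, rate=1.1, needs 12-4 = 8; ticks = ceil(8/1.1) = ceil(7.2727) = 8; reading at tick 8 = 4 + 1.1*8 = 12.8000
clock 1: start=3, rate=2.0, needs 12-3 = 9; ticks = ceil(9/2.0) = ceil(4.5000) = 5; reading at tick 5 = 3 + 2.0*5 = 13.0000
clock 2: start=3, rate=0.9, needs 12-3 = 9; ticks = ceil(9/0.9) = ceil(10.0000) = 10; reading at tick 10 = 3 + 0.9*10 = 12.0000
Minimum tick count = 5; winners = [1]; smallest index = 1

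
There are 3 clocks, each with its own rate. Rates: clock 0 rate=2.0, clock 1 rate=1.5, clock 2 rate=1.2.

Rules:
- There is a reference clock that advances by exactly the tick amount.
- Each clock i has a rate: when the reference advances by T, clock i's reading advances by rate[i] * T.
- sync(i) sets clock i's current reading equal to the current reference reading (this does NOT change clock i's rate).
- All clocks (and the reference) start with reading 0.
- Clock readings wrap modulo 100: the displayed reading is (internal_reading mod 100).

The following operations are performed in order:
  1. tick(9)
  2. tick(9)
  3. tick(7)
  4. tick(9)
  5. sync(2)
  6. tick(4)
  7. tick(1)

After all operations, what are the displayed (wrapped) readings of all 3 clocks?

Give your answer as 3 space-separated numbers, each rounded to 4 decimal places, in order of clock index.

After op 1 tick(9): ref=9.0000 raw=[18.0000 13.5000 10.8000]
After op 2 tick(9): ref=18.0000 raw=[36.0000 27.0000 21.6000]
After op 3 tick(7): ref=25.0000 raw=[50.0000 37.5000 30.0000]
After op 4 tick(9): ref=34.0000 raw=[68.0000 51.0000 40.8000]
After op 5 sync(2): ref=34.0000 raw=[68.0000 51.0000 34.0000]
After op 6 tick(4): ref=38.0000 raw=[76.0000 57.0000 38.8000]
After op 7 tick(1): ref=39.0000 raw=[78.0000 58.5000 40.0000]
Wrap final raw readings (mod 100): 78.0000 mod 100 = 78.0000; 58.5000 mod 100 = 58.5000; 40.0000 mod 100 = 40.0000

Answer: 78.0000 58.5000 40.0000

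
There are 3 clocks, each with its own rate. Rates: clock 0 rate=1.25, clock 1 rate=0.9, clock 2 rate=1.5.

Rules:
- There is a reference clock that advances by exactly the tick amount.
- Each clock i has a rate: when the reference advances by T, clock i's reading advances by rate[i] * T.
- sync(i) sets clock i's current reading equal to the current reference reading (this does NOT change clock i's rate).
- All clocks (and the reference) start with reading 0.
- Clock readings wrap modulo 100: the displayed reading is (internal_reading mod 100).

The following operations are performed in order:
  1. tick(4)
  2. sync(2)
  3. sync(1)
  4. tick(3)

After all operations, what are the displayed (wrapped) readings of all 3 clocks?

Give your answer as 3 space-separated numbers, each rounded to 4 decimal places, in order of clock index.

After op 1 tick(4): ref=4.0000 raw=[5.0000 3.6000 6.0000]
After op 2 sync(2): ref=4.0000 raw=[5.0000 3.6000 4.0000]
After op 3 sync(1): ref=4.0000 raw=[5.0000 4.0000 4.0000]
After op 4 tick(3): ref=7.0000 raw=[8.7500 6.7000 8.5000]
Wrap final raw readings (mod 100): 8.7500 mod 100 = 8.7500; 6.7000 mod 100 = 6.7000; 8.5000 mod 100 = 8.5000

Answer: 8.7500 6.7000 8.5000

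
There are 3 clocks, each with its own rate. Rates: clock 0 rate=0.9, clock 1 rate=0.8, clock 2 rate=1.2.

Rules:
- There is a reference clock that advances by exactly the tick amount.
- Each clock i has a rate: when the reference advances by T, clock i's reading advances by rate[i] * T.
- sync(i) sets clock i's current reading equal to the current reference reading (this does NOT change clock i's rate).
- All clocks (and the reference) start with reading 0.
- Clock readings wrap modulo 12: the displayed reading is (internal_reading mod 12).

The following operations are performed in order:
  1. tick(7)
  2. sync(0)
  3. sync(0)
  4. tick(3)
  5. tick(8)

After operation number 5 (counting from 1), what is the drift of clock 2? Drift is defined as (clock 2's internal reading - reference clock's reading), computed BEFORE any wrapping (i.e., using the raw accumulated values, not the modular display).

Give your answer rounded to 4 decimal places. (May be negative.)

Answer: 3.6000

Derivation:
After op 1 tick(7): ref=7.0000 raw=[6.3000 5.6000 8.4000]
After op 2 sync(0): ref=7.0000 raw=[7.0000 5.6000 8.4000]
After op 3 sync(0): ref=7.0000 raw=[7.0000 5.6000 8.4000]
After op 4 tick(3): ref=10.0000 raw=[9.7000 8.0000 12.0000]
After op 5 tick(8): ref=18.0000 raw=[16.9000 14.4000 21.6000]
Drift of clock 2 after op 5: 21.6000 - 18.0000 = 3.6000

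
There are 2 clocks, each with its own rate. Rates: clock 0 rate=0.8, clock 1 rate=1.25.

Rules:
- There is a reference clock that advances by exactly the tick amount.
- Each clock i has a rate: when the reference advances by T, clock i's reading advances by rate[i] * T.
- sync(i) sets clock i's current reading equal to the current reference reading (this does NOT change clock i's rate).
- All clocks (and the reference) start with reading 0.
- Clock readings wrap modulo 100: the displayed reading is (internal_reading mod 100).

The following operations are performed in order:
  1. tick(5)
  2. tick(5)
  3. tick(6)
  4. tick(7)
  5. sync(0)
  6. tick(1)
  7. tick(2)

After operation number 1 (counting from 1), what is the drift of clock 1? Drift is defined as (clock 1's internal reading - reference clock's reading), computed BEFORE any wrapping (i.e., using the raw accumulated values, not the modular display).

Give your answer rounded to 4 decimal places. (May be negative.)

After op 1 tick(5): ref=5.0000 raw=[4.0000 6.2500]
Drift of clock 1 after op 1: 6.2500 - 5.0000 = 1.2500

Answer: 1.2500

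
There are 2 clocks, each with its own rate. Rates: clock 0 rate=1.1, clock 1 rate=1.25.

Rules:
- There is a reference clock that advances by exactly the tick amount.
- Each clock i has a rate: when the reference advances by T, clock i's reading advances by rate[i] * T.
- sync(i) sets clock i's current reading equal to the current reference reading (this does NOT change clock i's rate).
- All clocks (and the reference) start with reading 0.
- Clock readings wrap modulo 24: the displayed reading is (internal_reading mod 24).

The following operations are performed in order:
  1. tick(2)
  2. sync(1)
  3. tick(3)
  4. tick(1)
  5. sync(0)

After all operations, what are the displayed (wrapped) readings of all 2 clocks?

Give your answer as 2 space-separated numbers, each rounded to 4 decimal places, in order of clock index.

After op 1 tick(2): ref=2.0000 raw=[2.2000 2.5000]
After op 2 sync(1): ref=2.0000 raw=[2.2000 2.0000]
After op 3 tick(3): ref=5.0000 raw=[5.5000 5.7500]
After op 4 tick(1): ref=6.0000 raw=[6.6000 7.0000]
After op 5 sync(0): ref=6.0000 raw=[6.0000 7.0000]
Wrap final raw readings (mod 24): 6.0000 mod 24 = 6.0000; 7.0000 mod 24 = 7.0000

Answer: 6.0000 7.0000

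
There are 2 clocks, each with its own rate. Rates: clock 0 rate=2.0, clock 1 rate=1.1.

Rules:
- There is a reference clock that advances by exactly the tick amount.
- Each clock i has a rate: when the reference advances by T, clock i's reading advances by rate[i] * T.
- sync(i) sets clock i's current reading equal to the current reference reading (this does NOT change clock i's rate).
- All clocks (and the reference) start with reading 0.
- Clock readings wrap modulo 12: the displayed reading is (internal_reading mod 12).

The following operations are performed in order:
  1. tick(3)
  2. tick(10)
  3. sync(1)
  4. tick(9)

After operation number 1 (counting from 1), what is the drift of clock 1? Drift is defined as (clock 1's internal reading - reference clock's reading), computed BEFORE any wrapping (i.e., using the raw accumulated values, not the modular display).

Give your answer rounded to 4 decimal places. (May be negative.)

After op 1 tick(3): ref=3.0000 raw=[6.0000 3.3000]
Drift of clock 1 after op 1: 3.3000 - 3.0000 = 0.3000

Answer: 0.3000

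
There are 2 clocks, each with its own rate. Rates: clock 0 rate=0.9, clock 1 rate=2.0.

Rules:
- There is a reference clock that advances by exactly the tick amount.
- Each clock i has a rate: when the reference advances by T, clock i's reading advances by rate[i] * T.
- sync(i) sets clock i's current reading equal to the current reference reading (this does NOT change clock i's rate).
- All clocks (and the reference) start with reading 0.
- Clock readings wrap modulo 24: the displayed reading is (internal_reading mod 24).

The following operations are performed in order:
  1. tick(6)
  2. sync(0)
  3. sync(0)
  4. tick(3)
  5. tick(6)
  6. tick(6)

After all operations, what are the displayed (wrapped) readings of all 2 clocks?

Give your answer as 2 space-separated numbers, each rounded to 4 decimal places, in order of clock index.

Answer: 19.5000 18.0000

Derivation:
After op 1 tick(6): ref=6.0000 raw=[5.4000 12.0000]
After op 2 sync(0): ref=6.0000 raw=[6.0000 12.0000]
After op 3 sync(0): ref=6.0000 raw=[6.0000 12.0000]
After op 4 tick(3): ref=9.0000 raw=[8.7000 18.0000]
After op 5 tick(6): ref=15.0000 raw=[14.1000 30.0000]
After op 6 tick(6): ref=21.0000 raw=[19.5000 42.0000]
Wrap final raw readings (mod 24): 19.5000 mod 24 = 19.5000; 42.0000 mod 24 = 18.0000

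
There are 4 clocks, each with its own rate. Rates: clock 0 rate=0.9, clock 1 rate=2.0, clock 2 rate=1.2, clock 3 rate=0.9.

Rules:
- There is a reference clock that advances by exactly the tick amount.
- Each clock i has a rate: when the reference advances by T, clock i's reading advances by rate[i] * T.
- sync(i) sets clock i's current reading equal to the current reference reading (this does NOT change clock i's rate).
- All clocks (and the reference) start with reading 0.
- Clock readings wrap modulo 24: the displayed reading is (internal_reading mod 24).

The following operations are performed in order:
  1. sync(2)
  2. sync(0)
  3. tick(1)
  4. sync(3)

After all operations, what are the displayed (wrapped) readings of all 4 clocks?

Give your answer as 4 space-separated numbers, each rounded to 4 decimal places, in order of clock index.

After op 1 sync(2): ref=0.0000 raw=[0.0000 0.0000 0.0000 0.0000]
After op 2 sync(0): ref=0.0000 raw=[0.0000 0.0000 0.0000 0.0000]
After op 3 tick(1): ref=1.0000 raw=[0.9000 2.0000 1.2000 0.9000]
After op 4 sync(3): ref=1.0000 raw=[0.9000 2.0000 1.2000 1.0000]
Wrap final raw readings (mod 24): 0.9000 mod 24 = 0.9000; 2.0000 mod 24 = 2.0000; 1.2000 mod 24 = 1.2000; 1.0000 mod 24 = 1.0000

Answer: 0.9000 2.0000 1.2000 1.0000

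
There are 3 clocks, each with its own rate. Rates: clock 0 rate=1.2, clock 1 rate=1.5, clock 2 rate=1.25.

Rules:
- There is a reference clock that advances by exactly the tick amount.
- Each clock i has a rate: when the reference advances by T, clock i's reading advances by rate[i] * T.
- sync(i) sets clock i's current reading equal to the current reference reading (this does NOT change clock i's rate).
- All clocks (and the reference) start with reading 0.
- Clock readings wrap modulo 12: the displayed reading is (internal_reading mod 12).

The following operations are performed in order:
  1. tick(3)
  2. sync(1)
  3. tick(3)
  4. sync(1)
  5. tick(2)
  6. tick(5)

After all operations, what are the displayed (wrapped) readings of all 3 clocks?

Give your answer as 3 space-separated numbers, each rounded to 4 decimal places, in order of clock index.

Answer: 3.6000 4.5000 4.2500

Derivation:
After op 1 tick(3): ref=3.0000 raw=[3.6000 4.5000 3.7500]
After op 2 sync(1): ref=3.0000 raw=[3.6000 3.0000 3.7500]
After op 3 tick(3): ref=6.0000 raw=[7.2000 7.5000 7.5000]
After op 4 sync(1): ref=6.0000 raw=[7.2000 6.0000 7.5000]
After op 5 tick(2): ref=8.0000 raw=[9.6000 9.0000 10.0000]
After op 6 tick(5): ref=13.0000 raw=[15.6000 16.5000 16.2500]
Wrap final raw readings (mod 12): 15.6000 mod 12 = 3.6000; 16.5000 mod 12 = 4.5000; 16.2500 mod 12 = 4.2500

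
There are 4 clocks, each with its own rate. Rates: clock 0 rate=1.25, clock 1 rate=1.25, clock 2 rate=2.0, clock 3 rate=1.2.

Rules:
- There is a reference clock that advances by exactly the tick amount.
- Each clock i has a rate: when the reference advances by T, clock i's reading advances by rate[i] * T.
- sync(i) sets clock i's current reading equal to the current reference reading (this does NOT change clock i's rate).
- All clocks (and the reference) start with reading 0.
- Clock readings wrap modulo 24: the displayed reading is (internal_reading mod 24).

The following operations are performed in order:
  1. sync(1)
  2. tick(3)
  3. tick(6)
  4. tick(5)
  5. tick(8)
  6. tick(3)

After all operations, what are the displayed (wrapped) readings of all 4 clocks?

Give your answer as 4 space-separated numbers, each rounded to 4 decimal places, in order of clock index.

Answer: 7.2500 7.2500 2.0000 6.0000

Derivation:
After op 1 sync(1): ref=0.0000 raw=[0.0000 0.0000 0.0000 0.0000]
After op 2 tick(3): ref=3.0000 raw=[3.7500 3.7500 6.0000 3.6000]
After op 3 tick(6): ref=9.0000 raw=[11.2500 11.2500 18.0000 10.8000]
After op 4 tick(5): ref=14.0000 raw=[17.5000 17.5000 28.0000 16.8000]
After op 5 tick(8): ref=22.0000 raw=[27.5000 27.5000 44.0000 26.4000]
After op 6 tick(3): ref=25.0000 raw=[31.2500 31.2500 50.0000 30.0000]
Wrap final raw readings (mod 24): 31.2500 mod 24 = 7.2500; 31.2500 mod 24 = 7.2500; 50.0000 mod 24 = 2.0000; 30.0000 mod 24 = 6.0000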